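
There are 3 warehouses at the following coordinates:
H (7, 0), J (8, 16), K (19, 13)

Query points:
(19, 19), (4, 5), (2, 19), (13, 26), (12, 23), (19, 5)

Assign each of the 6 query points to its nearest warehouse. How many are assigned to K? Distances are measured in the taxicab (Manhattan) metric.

(19, 19) — d to each: H:31, J:14, K:6 → nearest is K
(4, 5) — d to each: H:8, J:15, K:23 → nearest is H
(2, 19) — d to each: H:24, J:9, K:23 → nearest is J
(13, 26) — d to each: H:32, J:15, K:19 → nearest is J
(12, 23) — d to each: H:28, J:11, K:17 → nearest is J
(19, 5) — d to each: H:17, J:22, K:8 → nearest is K
2 of the 6 points have K as nearest.

2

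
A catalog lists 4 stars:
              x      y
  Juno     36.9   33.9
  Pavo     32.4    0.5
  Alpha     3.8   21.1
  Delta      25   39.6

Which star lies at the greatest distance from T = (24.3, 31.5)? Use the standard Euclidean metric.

Squared Euclidean distances:
d²(T, Juno) = (24.3−36.9)² + (31.5−33.9)² = 158.76 + 5.76 = 164.52
d²(T, Pavo) = (24.3−32.4)² + (31.5−0.5)² = 65.61 + 961 = 1026.61
d²(T, Alpha) = (24.3−3.8)² + (31.5−21.1)² = 420.25 + 108.16 = 528.41
d²(T, Delta) = (24.3−25)² + (31.5−39.6)² = 0.49 + 65.61 = 66.1
The largest is to Pavo.

Pavo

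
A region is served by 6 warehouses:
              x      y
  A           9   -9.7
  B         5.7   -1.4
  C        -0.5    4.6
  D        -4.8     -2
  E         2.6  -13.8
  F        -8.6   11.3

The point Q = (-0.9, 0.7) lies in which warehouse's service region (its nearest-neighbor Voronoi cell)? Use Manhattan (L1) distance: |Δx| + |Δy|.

d(Q,A) = |-0.9−9| + |0.7−(-9.7)| = 9.9 + 10.4 = 20.3
d(Q,B) = |-0.9−5.7| + |0.7−(-1.4)| = 6.6 + 2.1 = 8.7
d(Q,C) = |-0.9−(-0.5)| + |0.7−4.6| = 0.4 + 3.9 = 4.3
d(Q,D) = |-0.9−(-4.8)| + |0.7−(-2)| = 3.9 + 2.7 = 6.6
d(Q,E) = |-0.9−2.6| + |0.7−(-13.8)| = 3.5 + 14.5 = 18
d(Q,F) = |-0.9−(-8.6)| + |0.7−11.3| = 7.7 + 10.6 = 18.3
C is nearest.

C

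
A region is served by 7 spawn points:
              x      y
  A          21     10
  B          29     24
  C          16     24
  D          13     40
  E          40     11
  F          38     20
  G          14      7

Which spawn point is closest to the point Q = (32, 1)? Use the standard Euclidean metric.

Squared Euclidean distances:
|QA|² = (32−21)² + (1−10)² = 121 + 81 = 202
|QB|² = (32−29)² + (1−24)² = 9 + 529 = 538
|QC|² = (32−16)² + (1−24)² = 256 + 529 = 785
|QD|² = (32−13)² + (1−40)² = 361 + 1521 = 1882
|QE|² = (32−40)² + (1−11)² = 64 + 100 = 164
|QF|² = (32−38)² + (1−20)² = 36 + 361 = 397
|QG|² = (32−14)² + (1−7)² = 324 + 36 = 360
Minimum is at E.

E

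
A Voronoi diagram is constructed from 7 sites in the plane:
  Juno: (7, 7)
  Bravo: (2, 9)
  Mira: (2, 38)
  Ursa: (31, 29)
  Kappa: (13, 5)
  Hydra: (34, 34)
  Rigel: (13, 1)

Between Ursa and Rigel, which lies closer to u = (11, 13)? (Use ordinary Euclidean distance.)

Rigel

Compare squared distances:
d²(u, Ursa) = (11−31)² + (13−29)² = 400 + 256 = 656
d²(u, Rigel) = (11−13)² + (13−1)² = 4 + 144 = 148
656 > 148, so Rigel is closer.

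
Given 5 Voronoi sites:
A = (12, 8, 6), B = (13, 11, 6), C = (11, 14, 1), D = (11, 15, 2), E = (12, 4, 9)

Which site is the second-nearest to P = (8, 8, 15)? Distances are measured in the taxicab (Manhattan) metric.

d(P,A) = |8−12| + |8−8| + |15−6| = 4 + 0 + 9 = 13
d(P,B) = |8−13| + |8−11| + |15−6| = 5 + 3 + 9 = 17
d(P,C) = |8−11| + |8−14| + |15−1| = 3 + 6 + 14 = 23
d(P,D) = |8−11| + |8−15| + |15−2| = 3 + 7 + 13 = 23
d(P,E) = |8−12| + |8−4| + |15−9| = 4 + 4 + 6 = 14
Sorted ascending: A, E, B, … — the second-nearest is E.

E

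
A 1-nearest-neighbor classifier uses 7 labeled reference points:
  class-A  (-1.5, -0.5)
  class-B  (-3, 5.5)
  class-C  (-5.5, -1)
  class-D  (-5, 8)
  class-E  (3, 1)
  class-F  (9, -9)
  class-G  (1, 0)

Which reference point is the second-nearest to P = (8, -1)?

Compare squared distances (the ordering matches that of the actual distances):
d²(P, class-A) = (8−(-1.5))² + (-1−(-0.5))² = 90.25 + 0.25 = 90.5
d²(P, class-B) = (8−(-3))² + (-1−5.5)² = 121 + 42.25 = 163.25
d²(P, class-C) = (8−(-5.5))² + (-1−(-1))² = 182.25 + 0 = 182.25
d²(P, class-D) = (8−(-5))² + (-1−8)² = 169 + 81 = 250
d²(P, class-E) = (8−3)² + (-1−1)² = 25 + 4 = 29
d²(P, class-F) = (8−9)² + (-1−(-9))² = 1 + 64 = 65
d²(P, class-G) = (8−1)² + (-1−0)² = 49 + 1 = 50
Sorted ascending: class-E, class-G, class-F, … — the second-nearest is class-G.

class-G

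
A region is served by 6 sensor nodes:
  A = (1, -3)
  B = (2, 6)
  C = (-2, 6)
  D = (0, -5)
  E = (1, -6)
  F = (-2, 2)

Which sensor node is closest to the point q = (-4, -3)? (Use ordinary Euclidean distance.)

D

Squared Euclidean distances:
|qA|² = 25 + 0 = 25
|qB|² = 36 + 81 = 117
|qC|² = 4 + 81 = 85
|qD|² = 16 + 4 = 20
|qE|² = 25 + 9 = 34
|qF|² = 4 + 25 = 29
The smallest is to D, so q lies in the Voronoi region of D.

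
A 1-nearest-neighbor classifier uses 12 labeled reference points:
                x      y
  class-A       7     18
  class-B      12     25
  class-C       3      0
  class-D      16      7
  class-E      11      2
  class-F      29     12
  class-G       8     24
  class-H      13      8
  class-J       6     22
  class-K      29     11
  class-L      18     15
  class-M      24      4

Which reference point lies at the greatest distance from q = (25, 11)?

class-C

Since √ is increasing, it suffices to compare squared distances:
d²(q, class-A) = 324 + 49 = 373
d²(q, class-B) = 169 + 196 = 365
d²(q, class-C) = 484 + 121 = 605
d²(q, class-D) = 81 + 16 = 97
d²(q, class-E) = 196 + 81 = 277
d²(q, class-F) = 16 + 1 = 17
d²(q, class-G) = 289 + 169 = 458
d²(q, class-H) = 144 + 9 = 153
d²(q, class-J) = 361 + 121 = 482
d²(q, class-K) = 16 + 0 = 16
d²(q, class-L) = 49 + 16 = 65
d²(q, class-M) = 1 + 49 = 50
The largest is to class-C.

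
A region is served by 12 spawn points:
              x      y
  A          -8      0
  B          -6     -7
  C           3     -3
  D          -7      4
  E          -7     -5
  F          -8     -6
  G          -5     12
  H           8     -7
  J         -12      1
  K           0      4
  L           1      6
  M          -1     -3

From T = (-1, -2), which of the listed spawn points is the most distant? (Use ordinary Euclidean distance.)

Squared Euclidean distances:
|TA|² = 49 + 4 = 53
|TB|² = 25 + 25 = 50
|TC|² = 16 + 1 = 17
|TD|² = 36 + 36 = 72
|TE|² = 36 + 9 = 45
|TF|² = 49 + 16 = 65
|TG|² = 16 + 196 = 212
|TH|² = 81 + 25 = 106
|TJ|² = 121 + 9 = 130
|TK|² = 1 + 36 = 37
|TL|² = 4 + 64 = 68
|TM|² = 0 + 1 = 1
The largest is to G.

G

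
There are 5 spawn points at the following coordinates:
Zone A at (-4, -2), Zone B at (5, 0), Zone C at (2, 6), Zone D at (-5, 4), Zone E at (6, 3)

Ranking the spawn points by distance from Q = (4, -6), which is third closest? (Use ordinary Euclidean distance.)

Zone E

Since √ is increasing, it suffices to compare squared distances:
d²(Q, Zone A) = (4−(-4))² + (-6−(-2))² = 64 + 16 = 80
d²(Q, Zone B) = (4−5)² + (-6−0)² = 1 + 36 = 37
d²(Q, Zone C) = (4−2)² + (-6−6)² = 4 + 144 = 148
d²(Q, Zone D) = (4−(-5))² + (-6−4)² = 81 + 100 = 181
d²(Q, Zone E) = (4−6)² + (-6−3)² = 4 + 81 = 85
Sorted ascending: Zone B, Zone A, Zone E, Zone C, … — the third-nearest is Zone E.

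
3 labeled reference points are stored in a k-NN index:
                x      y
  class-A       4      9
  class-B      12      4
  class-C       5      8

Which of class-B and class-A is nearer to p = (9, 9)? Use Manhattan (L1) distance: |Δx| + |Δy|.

d(p, class-B) = |9−12| + |9−4| = 3 + 5 = 8
d(p, class-A) = |9−4| + |9−9| = 5 + 0 = 5
8 > 5, so class-A is closer.

class-A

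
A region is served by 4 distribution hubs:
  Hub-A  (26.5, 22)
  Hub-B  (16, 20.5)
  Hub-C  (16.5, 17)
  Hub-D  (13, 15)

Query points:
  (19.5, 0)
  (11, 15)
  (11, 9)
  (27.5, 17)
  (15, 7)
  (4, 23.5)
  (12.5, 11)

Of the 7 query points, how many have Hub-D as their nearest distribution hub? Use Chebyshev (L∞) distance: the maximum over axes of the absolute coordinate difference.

6

(19.5, 0) — d to each: Hub-A:22, Hub-B:20.5, Hub-C:17, Hub-D:15 → nearest is Hub-D
(11, 15) — d to each: Hub-A:15.5, Hub-B:5.5, Hub-C:5.5, Hub-D:2 → nearest is Hub-D
(11, 9) — d to each: Hub-A:15.5, Hub-B:11.5, Hub-C:8, Hub-D:6 → nearest is Hub-D
(27.5, 17) — d to each: Hub-A:5, Hub-B:11.5, Hub-C:11, Hub-D:14.5 → nearest is Hub-A
(15, 7) — d to each: Hub-A:15, Hub-B:13.5, Hub-C:10, Hub-D:8 → nearest is Hub-D
(4, 23.5) — d to each: Hub-A:22.5, Hub-B:12, Hub-C:12.5, Hub-D:9 → nearest is Hub-D
(12.5, 11) — d to each: Hub-A:14, Hub-B:9.5, Hub-C:6, Hub-D:4 → nearest is Hub-D
6 of the 7 points have Hub-D as nearest.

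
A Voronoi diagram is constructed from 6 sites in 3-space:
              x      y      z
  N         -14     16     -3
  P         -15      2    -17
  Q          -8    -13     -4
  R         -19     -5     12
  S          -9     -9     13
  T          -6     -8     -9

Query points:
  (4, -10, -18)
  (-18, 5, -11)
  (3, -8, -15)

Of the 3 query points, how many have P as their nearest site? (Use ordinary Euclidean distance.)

(4, -10, -18) — d² to each: N:1225, P:506, Q:349, R:1454, S:1131, T:185 → nearest is T
(-18, 5, -11) — d² to each: N:201, P:54, Q:473, R:630, S:853, T:317 → nearest is P
(3, -8, -15) — d² to each: N:1009, P:428, Q:267, R:1222, S:929, T:117 → nearest is T
1 of the 3 points has P as nearest.

1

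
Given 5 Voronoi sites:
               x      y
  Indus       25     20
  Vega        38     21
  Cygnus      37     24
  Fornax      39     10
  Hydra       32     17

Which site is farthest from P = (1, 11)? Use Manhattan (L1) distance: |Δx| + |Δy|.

Cygnus

d(P, Indus) = |1−25| + |11−20| = 24 + 9 = 33
d(P, Vega) = |1−38| + |11−21| = 37 + 10 = 47
d(P, Cygnus) = |1−37| + |11−24| = 36 + 13 = 49
d(P, Fornax) = |1−39| + |11−10| = 38 + 1 = 39
d(P, Hydra) = |1−32| + |11−17| = 31 + 6 = 37
The largest is to Cygnus.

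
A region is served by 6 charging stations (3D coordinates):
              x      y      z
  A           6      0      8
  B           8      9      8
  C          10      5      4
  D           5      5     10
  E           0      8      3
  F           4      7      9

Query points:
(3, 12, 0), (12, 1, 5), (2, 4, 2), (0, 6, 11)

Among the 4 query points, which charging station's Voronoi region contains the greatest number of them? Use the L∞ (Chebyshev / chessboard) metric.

E

(3, 12, 0) — d to each: A:12, B:8, C:7, D:10, E:4, F:9 → nearest is E
(12, 1, 5) — d to each: A:6, B:8, C:4, D:7, E:12, F:8 → nearest is C
(2, 4, 2) — d to each: A:6, B:6, C:8, D:8, E:4, F:7 → nearest is E
(0, 6, 11) — d to each: A:6, B:8, C:10, D:5, E:8, F:4 → nearest is F
Tally — C:1, E:2, F:1. E captures the most (2).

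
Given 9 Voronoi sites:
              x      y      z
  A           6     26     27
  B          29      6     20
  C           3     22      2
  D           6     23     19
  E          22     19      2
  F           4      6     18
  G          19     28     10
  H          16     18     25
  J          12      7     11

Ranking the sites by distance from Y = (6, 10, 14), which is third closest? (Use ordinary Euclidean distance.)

D

Squared Euclidean distances:
|YA|² = 0 + 256 + 169 = 425
|YB|² = 529 + 16 + 36 = 581
|YC|² = 9 + 144 + 144 = 297
|YD|² = 0 + 169 + 25 = 194
|YE|² = 256 + 81 + 144 = 481
|YF|² = 4 + 16 + 16 = 36
|YG|² = 169 + 324 + 16 = 509
|YH|² = 100 + 64 + 121 = 285
|YJ|² = 36 + 9 + 9 = 54
Sorted ascending: F, J, D, H, … — the third-nearest is D.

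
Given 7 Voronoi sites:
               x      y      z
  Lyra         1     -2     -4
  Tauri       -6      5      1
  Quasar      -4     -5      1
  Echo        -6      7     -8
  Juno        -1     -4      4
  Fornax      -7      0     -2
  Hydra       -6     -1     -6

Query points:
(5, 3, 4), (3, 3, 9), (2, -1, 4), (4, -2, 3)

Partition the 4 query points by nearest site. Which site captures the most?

Juno

(5, 3, 4) — d² to each: Lyra:105, Tauri:134, Quasar:154, Echo:281, Juno:85, Fornax:189, Hydra:237 → nearest is Juno
(3, 3, 9) — d² to each: Lyra:198, Tauri:149, Quasar:177, Echo:386, Juno:90, Fornax:230, Hydra:322 → nearest is Juno
(2, -1, 4) — d² to each: Lyra:66, Tauri:109, Quasar:61, Echo:272, Juno:18, Fornax:118, Hydra:164 → nearest is Juno
(4, -2, 3) — d² to each: Lyra:58, Tauri:153, Quasar:77, Echo:302, Juno:30, Fornax:150, Hydra:182 → nearest is Juno
Tally — Juno:4. Juno captures the most (4).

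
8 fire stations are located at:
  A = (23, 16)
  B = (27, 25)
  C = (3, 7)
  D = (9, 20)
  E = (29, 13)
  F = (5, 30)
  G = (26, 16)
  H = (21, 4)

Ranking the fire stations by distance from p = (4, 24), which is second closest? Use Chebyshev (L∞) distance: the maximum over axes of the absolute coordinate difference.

d(p,A) = max(19, 8) = 19
d(p,B) = max(23, 1) = 23
d(p,C) = max(1, 17) = 17
d(p,D) = max(5, 4) = 5
d(p,E) = max(25, 11) = 25
d(p,F) = max(1, 6) = 6
d(p,G) = max(22, 8) = 22
d(p,H) = max(17, 20) = 20
Sorted ascending: D, F, C, … — the second-nearest is F.

F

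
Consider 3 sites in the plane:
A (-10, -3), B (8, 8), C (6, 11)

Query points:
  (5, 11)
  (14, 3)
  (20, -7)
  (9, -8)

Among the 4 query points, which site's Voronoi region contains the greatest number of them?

B

(5, 11) — d² to each: A:421, B:18, C:1 → nearest is C
(14, 3) — d² to each: A:612, B:61, C:128 → nearest is B
(20, -7) — d² to each: A:916, B:369, C:520 → nearest is B
(9, -8) — d² to each: A:386, B:257, C:370 → nearest is B
Tally — B:3, C:1. B captures the most (3).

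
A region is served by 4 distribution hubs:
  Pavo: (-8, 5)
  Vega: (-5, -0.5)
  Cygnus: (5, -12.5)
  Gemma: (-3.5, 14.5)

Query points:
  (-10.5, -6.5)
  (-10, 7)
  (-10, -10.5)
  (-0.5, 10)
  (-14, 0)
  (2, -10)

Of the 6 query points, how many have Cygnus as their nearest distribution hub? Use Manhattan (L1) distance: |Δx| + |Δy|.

1

(-10.5, -6.5) — d to each: Pavo:14, Vega:11.5, Cygnus:21.5, Gemma:28 → nearest is Vega
(-10, 7) — d to each: Pavo:4, Vega:12.5, Cygnus:34.5, Gemma:14 → nearest is Pavo
(-10, -10.5) — d to each: Pavo:17.5, Vega:15, Cygnus:17, Gemma:31.5 → nearest is Vega
(-0.5, 10) — d to each: Pavo:12.5, Vega:15, Cygnus:28, Gemma:7.5 → nearest is Gemma
(-14, 0) — d to each: Pavo:11, Vega:9.5, Cygnus:31.5, Gemma:25 → nearest is Vega
(2, -10) — d to each: Pavo:25, Vega:16.5, Cygnus:5.5, Gemma:30 → nearest is Cygnus
1 of the 6 points has Cygnus as nearest.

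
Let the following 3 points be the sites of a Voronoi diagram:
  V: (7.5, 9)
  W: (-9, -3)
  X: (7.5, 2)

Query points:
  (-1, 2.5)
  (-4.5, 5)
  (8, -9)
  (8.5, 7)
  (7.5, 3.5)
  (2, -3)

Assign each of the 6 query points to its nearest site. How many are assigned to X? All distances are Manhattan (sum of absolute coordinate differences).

4

(-1, 2.5) — d to each: V:15, W:13.5, X:9 → nearest is X
(-4.5, 5) — d to each: V:16, W:12.5, X:15 → nearest is W
(8, -9) — d to each: V:18.5, W:23, X:11.5 → nearest is X
(8.5, 7) — d to each: V:3, W:27.5, X:6 → nearest is V
(7.5, 3.5) — d to each: V:5.5, W:23, X:1.5 → nearest is X
(2, -3) — d to each: V:17.5, W:11, X:10.5 → nearest is X
4 of the 6 points have X as nearest.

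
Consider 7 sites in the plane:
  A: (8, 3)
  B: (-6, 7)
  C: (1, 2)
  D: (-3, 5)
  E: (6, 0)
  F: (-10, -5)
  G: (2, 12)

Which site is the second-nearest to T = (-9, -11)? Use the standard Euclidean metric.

Compare squared distances (the ordering matches that of the actual distances):
|TA|² = (-9−8)² + (-11−3)² = 289 + 196 = 485
|TB|² = (-9−(-6))² + (-11−7)² = 9 + 324 = 333
|TC|² = (-9−1)² + (-11−2)² = 100 + 169 = 269
|TD|² = (-9−(-3))² + (-11−5)² = 36 + 256 = 292
|TE|² = (-9−6)² + (-11−0)² = 225 + 121 = 346
|TF|² = (-9−(-10))² + (-11−(-5))² = 1 + 36 = 37
|TG|² = (-9−2)² + (-11−12)² = 121 + 529 = 650
Sorted ascending: F, C, D, … — the second-nearest is C.

C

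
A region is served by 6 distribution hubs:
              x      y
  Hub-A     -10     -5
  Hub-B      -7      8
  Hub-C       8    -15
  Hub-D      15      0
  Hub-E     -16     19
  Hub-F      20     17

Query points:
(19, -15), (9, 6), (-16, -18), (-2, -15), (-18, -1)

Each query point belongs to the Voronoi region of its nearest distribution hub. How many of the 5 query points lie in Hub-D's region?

1

(19, -15) — d² to each: Hub-A:941, Hub-B:1205, Hub-C:121, Hub-D:241, Hub-E:2381, Hub-F:1025 → nearest is Hub-C
(9, 6) — d² to each: Hub-A:482, Hub-B:260, Hub-C:442, Hub-D:72, Hub-E:794, Hub-F:242 → nearest is Hub-D
(-16, -18) — d² to each: Hub-A:205, Hub-B:757, Hub-C:585, Hub-D:1285, Hub-E:1369, Hub-F:2521 → nearest is Hub-A
(-2, -15) — d² to each: Hub-A:164, Hub-B:554, Hub-C:100, Hub-D:514, Hub-E:1352, Hub-F:1508 → nearest is Hub-C
(-18, -1) — d² to each: Hub-A:80, Hub-B:202, Hub-C:872, Hub-D:1090, Hub-E:404, Hub-F:1768 → nearest is Hub-A
1 of the 5 points has Hub-D as nearest.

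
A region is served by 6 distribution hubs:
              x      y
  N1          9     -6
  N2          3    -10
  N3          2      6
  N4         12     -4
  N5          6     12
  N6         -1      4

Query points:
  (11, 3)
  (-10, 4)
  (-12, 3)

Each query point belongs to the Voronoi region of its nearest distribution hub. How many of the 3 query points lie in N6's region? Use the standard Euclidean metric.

(11, 3) — d² to each: N1:85, N2:233, N3:90, N4:50, N5:106, N6:145 → nearest is N4
(-10, 4) — d² to each: N1:461, N2:365, N3:148, N4:548, N5:320, N6:81 → nearest is N6
(-12, 3) — d² to each: N1:522, N2:394, N3:205, N4:625, N5:405, N6:122 → nearest is N6
2 of the 3 points have N6 as nearest.

2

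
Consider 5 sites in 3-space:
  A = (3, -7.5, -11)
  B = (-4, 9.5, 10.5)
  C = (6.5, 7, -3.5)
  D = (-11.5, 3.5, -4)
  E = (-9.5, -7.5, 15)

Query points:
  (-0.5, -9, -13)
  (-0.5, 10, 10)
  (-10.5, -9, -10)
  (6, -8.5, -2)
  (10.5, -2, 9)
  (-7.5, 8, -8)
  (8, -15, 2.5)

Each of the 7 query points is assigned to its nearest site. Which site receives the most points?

A

(-0.5, -9, -13) — d² to each: A:18.5, B:906.75, C:395.25, D:358.25, E:867.25 → nearest is A
(-0.5, 10, 10) — d² to each: A:759.5, B:12.75, C:240.25, D:359.25, E:412.25 → nearest is B
(-10.5, -9, -10) — d² to each: A:185.5, B:804.75, C:587.25, D:193.25, E:628.25 → nearest is A
(6, -8.5, -2) — d² to each: A:91, B:580.25, C:242.75, D:454.25, E:530.25 → nearest is A
(10.5, -2, 9) — d² to each: A:486.5, B:344.75, C:253.25, D:683.25, E:466.25 → nearest is C
(-7.5, 8, -8) — d² to each: A:359.5, B:356.75, C:217.25, D:52.25, E:773.25 → nearest is D
(8, -15, 2.5) — d² to each: A:263.5, B:808.25, C:522.25, D:764.75, E:518.75 → nearest is A
Tally — A:4, B:1, C:1, D:1. A captures the most (4).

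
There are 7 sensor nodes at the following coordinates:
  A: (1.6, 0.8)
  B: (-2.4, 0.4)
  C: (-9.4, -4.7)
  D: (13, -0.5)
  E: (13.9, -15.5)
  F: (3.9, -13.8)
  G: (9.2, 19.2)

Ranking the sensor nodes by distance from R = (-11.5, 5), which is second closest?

B

Since √ is increasing, it suffices to compare squared distances:
|RA|² = (-11.5−1.6)² + (5−0.8)² = 171.61 + 17.64 = 189.25
|RB|² = (-11.5−(-2.4))² + (5−0.4)² = 82.81 + 21.16 = 103.97
|RC|² = (-11.5−(-9.4))² + (5−(-4.7))² = 4.41 + 94.09 = 98.5
|RD|² = (-11.5−13)² + (5−(-0.5))² = 600.25 + 30.25 = 630.5
|RE|² = (-11.5−13.9)² + (5−(-15.5))² = 645.16 + 420.25 = 1065.41
|RF|² = (-11.5−3.9)² + (5−(-13.8))² = 237.16 + 353.44 = 590.6
|RG|² = (-11.5−9.2)² + (5−19.2)² = 428.49 + 201.64 = 630.13
Sorted ascending: C, B, A, … — the second-nearest is B.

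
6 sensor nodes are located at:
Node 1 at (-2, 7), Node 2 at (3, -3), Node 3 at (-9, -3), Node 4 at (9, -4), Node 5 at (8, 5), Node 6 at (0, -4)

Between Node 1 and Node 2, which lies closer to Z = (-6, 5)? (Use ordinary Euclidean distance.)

Node 1

Compare squared distances:
d²(Z, Node 1) = (-6−(-2))² + (5−7)² = 16 + 4 = 20
d²(Z, Node 2) = (-6−3)² + (5−(-3))² = 81 + 64 = 145
20 < 145, so Node 1 is closer.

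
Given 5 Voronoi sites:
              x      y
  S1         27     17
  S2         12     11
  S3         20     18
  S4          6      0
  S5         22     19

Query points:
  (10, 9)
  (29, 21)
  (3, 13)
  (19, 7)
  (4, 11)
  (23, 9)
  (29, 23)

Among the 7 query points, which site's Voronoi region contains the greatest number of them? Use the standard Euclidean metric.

S2

(10, 9) — d² to each: S1:353, S2:8, S3:181, S4:97, S5:244 → nearest is S2
(29, 21) — d² to each: S1:20, S2:389, S3:90, S4:970, S5:53 → nearest is S1
(3, 13) — d² to each: S1:592, S2:85, S3:314, S4:178, S5:397 → nearest is S2
(19, 7) — d² to each: S1:164, S2:65, S3:122, S4:218, S5:153 → nearest is S2
(4, 11) — d² to each: S1:565, S2:64, S3:305, S4:125, S5:388 → nearest is S2
(23, 9) — d² to each: S1:80, S2:125, S3:90, S4:370, S5:101 → nearest is S1
(29, 23) — d² to each: S1:40, S2:433, S3:106, S4:1058, S5:65 → nearest is S1
Tally — S1:3, S2:4. S2 captures the most (4).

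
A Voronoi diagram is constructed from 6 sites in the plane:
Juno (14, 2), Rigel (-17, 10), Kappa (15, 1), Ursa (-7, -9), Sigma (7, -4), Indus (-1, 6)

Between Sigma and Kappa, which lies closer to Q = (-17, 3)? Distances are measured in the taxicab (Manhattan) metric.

Sigma

d(Q, Sigma) = |-17−7| + |3−(-4)| = 24 + 7 = 31
d(Q, Kappa) = |-17−15| + |3−1| = 32 + 2 = 34
31 < 34, so Sigma is closer.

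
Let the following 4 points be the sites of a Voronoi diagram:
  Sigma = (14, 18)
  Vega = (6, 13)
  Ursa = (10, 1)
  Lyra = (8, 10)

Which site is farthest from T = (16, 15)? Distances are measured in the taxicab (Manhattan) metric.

d(T, Sigma) = |16−14| + |15−18| = 2 + 3 = 5
d(T, Vega) = |16−6| + |15−13| = 10 + 2 = 12
d(T, Ursa) = |16−10| + |15−1| = 6 + 14 = 20
d(T, Lyra) = |16−8| + |15−10| = 8 + 5 = 13
The largest is to Ursa.

Ursa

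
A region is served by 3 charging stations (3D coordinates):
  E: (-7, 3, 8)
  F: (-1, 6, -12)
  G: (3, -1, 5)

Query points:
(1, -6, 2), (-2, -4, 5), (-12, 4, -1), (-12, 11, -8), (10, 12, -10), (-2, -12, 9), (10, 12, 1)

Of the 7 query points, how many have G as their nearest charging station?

(1, -6, 2) — d² to each: E:181, F:344, G:38 → nearest is G
(-2, -4, 5) — d² to each: E:83, F:390, G:34 → nearest is G
(-12, 4, -1) — d² to each: E:107, F:246, G:286 → nearest is E
(-12, 11, -8) — d² to each: E:345, F:162, G:538 → nearest is F
(10, 12, -10) — d² to each: E:694, F:161, G:443 → nearest is F
(-2, -12, 9) — d² to each: E:251, F:766, G:162 → nearest is G
(10, 12, 1) — d² to each: E:419, F:326, G:234 → nearest is G
4 of the 7 points have G as nearest.

4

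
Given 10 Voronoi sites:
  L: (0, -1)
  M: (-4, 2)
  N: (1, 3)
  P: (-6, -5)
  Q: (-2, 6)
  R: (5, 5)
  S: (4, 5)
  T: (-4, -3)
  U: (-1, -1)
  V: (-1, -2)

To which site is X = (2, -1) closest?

L

Compare squared distances (the ordering matches that of the actual distances):
|XL|² = 4 + 0 = 4
|XM|² = 36 + 9 = 45
|XN|² = 1 + 16 = 17
|XP|² = 64 + 16 = 80
|XQ|² = 16 + 49 = 65
|XR|² = 9 + 36 = 45
|XS|² = 4 + 36 = 40
|XT|² = 36 + 4 = 40
|XU|² = 9 + 0 = 9
|XV|² = 9 + 1 = 10
The smallest is to L, so X lies in the Voronoi region of L.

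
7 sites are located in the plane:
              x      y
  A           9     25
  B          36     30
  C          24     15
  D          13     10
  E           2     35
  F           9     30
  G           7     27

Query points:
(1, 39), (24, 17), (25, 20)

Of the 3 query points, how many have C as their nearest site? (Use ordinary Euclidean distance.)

2

(1, 39) — d² to each: A:260, B:1306, C:1105, D:985, E:17, F:145, G:180 → nearest is E
(24, 17) — d² to each: A:289, B:313, C:4, D:170, E:808, F:394, G:389 → nearest is C
(25, 20) — d² to each: A:281, B:221, C:26, D:244, E:754, F:356, G:373 → nearest is C
2 of the 3 points have C as nearest.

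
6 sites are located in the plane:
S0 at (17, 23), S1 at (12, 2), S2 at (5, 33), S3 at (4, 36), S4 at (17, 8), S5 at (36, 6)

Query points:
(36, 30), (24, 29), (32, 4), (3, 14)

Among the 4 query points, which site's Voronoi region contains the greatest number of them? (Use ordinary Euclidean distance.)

(36, 30) — d² to each: S0:410, S1:1360, S2:970, S3:1060, S4:845, S5:576 → nearest is S0
(24, 29) — d² to each: S0:85, S1:873, S2:377, S3:449, S4:490, S5:673 → nearest is S0
(32, 4) — d² to each: S0:586, S1:404, S2:1570, S3:1808, S4:241, S5:20 → nearest is S5
(3, 14) — d² to each: S0:277, S1:225, S2:365, S3:485, S4:232, S5:1153 → nearest is S1
Tally — S0:2, S1:1, S5:1. S0 captures the most (2).

S0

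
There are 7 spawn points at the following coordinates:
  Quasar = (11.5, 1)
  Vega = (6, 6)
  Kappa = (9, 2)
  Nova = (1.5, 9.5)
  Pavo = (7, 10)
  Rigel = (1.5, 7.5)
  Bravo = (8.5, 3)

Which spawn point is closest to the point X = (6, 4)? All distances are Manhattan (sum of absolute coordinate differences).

d(X, Quasar) = |6−11.5| + |4−1| = 5.5 + 3 = 8.5
d(X, Vega) = |6−6| + |4−6| = 0 + 2 = 2
d(X, Kappa) = |6−9| + |4−2| = 3 + 2 = 5
d(X, Nova) = |6−1.5| + |4−9.5| = 4.5 + 5.5 = 10
d(X, Pavo) = |6−7| + |4−10| = 1 + 6 = 7
d(X, Rigel) = |6−1.5| + |4−7.5| = 4.5 + 3.5 = 8
d(X, Bravo) = |6−8.5| + |4−3| = 2.5 + 1 = 3.5
Vega is nearest.

Vega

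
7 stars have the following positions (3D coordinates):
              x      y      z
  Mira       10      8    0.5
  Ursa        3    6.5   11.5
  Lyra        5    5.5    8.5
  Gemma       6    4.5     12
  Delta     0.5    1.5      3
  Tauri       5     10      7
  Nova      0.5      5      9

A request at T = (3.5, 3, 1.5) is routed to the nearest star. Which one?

Squared Euclidean distances:
d²(T, Mira) = (3.5−10)² + (3−8)² + (1.5−0.5)² = 42.25 + 25 + 1 = 68.25
d²(T, Ursa) = (3.5−3)² + (3−6.5)² + (1.5−11.5)² = 0.25 + 12.25 + 100 = 112.5
d²(T, Lyra) = (3.5−5)² + (3−5.5)² + (1.5−8.5)² = 2.25 + 6.25 + 49 = 57.5
d²(T, Gemma) = (3.5−6)² + (3−4.5)² + (1.5−12)² = 6.25 + 2.25 + 110.25 = 118.75
d²(T, Delta) = (3.5−0.5)² + (3−1.5)² + (1.5−3)² = 9 + 2.25 + 2.25 = 13.5
d²(T, Tauri) = (3.5−5)² + (3−10)² + (1.5−7)² = 2.25 + 49 + 30.25 = 81.5
d²(T, Nova) = (3.5−0.5)² + (3−5)² + (1.5−9)² = 9 + 4 + 56.25 = 69.25
Delta is nearest.

Delta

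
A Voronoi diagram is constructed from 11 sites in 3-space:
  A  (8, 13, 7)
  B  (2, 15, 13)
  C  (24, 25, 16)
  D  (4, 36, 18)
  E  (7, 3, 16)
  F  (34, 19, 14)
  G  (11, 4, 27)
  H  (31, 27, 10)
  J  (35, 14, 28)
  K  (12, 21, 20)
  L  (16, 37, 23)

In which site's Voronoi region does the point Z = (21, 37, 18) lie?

Since √ is increasing, it suffices to compare squared distances:
|ZA|² = (21−8)² + (37−13)² + (18−7)² = 169 + 576 + 121 = 866
|ZB|² = (21−2)² + (37−15)² + (18−13)² = 361 + 484 + 25 = 870
|ZC|² = (21−24)² + (37−25)² + (18−16)² = 9 + 144 + 4 = 157
|ZD|² = (21−4)² + (37−36)² + (18−18)² = 289 + 1 + 0 = 290
|ZE|² = (21−7)² + (37−3)² + (18−16)² = 196 + 1156 + 4 = 1356
|ZF|² = (21−34)² + (37−19)² + (18−14)² = 169 + 324 + 16 = 509
|ZG|² = (21−11)² + (37−4)² + (18−27)² = 100 + 1089 + 81 = 1270
|ZH|² = (21−31)² + (37−27)² + (18−10)² = 100 + 100 + 64 = 264
|ZJ|² = (21−35)² + (37−14)² + (18−28)² = 196 + 529 + 100 = 825
|ZK|² = (21−12)² + (37−21)² + (18−20)² = 81 + 256 + 4 = 341
|ZL|² = (21−16)² + (37−37)² + (18−23)² = 25 + 0 + 25 = 50
Minimum is at L.

L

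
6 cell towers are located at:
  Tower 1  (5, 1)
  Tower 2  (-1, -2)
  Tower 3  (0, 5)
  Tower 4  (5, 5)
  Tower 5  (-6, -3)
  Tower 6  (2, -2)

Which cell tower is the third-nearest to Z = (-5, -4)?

Tower 6

Compare squared distances (the ordering matches that of the actual distances):
d²(Z, Tower 1) = 100 + 25 = 125
d²(Z, Tower 2) = 16 + 4 = 20
d²(Z, Tower 3) = 25 + 81 = 106
d²(Z, Tower 4) = 100 + 81 = 181
d²(Z, Tower 5) = 1 + 1 = 2
d²(Z, Tower 6) = 49 + 4 = 53
Sorted ascending: Tower 5, Tower 2, Tower 6, Tower 3, … — the third-nearest is Tower 6.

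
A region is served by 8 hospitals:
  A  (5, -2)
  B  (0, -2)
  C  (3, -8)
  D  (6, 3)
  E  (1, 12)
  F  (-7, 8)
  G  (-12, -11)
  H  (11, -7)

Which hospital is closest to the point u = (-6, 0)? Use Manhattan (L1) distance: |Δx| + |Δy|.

d(u,A) = 11 + 2 = 13
d(u,B) = 6 + 2 = 8
d(u,C) = 9 + 8 = 17
d(u,D) = 12 + 3 = 15
d(u,E) = 7 + 12 = 19
d(u,F) = 1 + 8 = 9
d(u,G) = 6 + 11 = 17
d(u,H) = 17 + 7 = 24
The smallest is to B, so u lies in the Voronoi region of B.

B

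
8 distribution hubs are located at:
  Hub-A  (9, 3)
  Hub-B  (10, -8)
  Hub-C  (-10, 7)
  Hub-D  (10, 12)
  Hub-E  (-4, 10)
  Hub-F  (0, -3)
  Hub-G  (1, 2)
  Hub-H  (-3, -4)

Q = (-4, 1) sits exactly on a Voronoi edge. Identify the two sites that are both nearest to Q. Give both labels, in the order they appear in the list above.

Hub-G and Hub-H

Squared distances from Q to each site:
d²(Q, Hub-A) = (-4−9)² + (1−3)² = 169 + 4 = 173
d²(Q, Hub-B) = (-4−10)² + (1−(-8))² = 196 + 81 = 277
d²(Q, Hub-C) = (-4−(-10))² + (1−7)² = 36 + 36 = 72
d²(Q, Hub-D) = (-4−10)² + (1−12)² = 196 + 121 = 317
d²(Q, Hub-E) = (-4−(-4))² + (1−10)² = 0 + 81 = 81
d²(Q, Hub-F) = (-4−0)² + (1−(-3))² = 16 + 16 = 32
d²(Q, Hub-G) = (-4−1)² + (1−2)² = 25 + 1 = 26
d²(Q, Hub-H) = (-4−(-3))² + (1−(-4))² = 1 + 25 = 26
Q is equidistant from Hub-G and Hub-H (both at squared distance 26), and every other site is strictly farther — so Q lies on the Hub-G–Hub-H Voronoi edge.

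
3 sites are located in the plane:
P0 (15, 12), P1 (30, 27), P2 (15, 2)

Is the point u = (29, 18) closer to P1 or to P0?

Compare squared distances:
|uP1|² = (29−30)² + (18−27)² = 1 + 81 = 82
|uP0|² = (29−15)² + (18−12)² = 196 + 36 = 232
82 < 232, so P1 is closer.

P1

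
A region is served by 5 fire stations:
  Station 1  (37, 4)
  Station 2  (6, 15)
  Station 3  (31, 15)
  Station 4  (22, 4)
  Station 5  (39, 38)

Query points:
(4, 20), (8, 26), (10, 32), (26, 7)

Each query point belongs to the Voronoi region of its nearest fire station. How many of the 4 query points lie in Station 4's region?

1

(4, 20) — d² to each: Station 1:1345, Station 2:29, Station 3:754, Station 4:580, Station 5:1549 → nearest is Station 2
(8, 26) — d² to each: Station 1:1325, Station 2:125, Station 3:650, Station 4:680, Station 5:1105 → nearest is Station 2
(10, 32) — d² to each: Station 1:1513, Station 2:305, Station 3:730, Station 4:928, Station 5:877 → nearest is Station 2
(26, 7) — d² to each: Station 1:130, Station 2:464, Station 3:89, Station 4:25, Station 5:1130 → nearest is Station 4
1 of the 4 points has Station 4 as nearest.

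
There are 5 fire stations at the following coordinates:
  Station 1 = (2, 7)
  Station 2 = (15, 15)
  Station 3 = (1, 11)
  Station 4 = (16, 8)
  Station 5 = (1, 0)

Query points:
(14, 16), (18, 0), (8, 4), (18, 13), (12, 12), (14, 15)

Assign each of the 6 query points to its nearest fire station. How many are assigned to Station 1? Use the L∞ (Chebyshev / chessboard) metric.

1

(14, 16) — d to each: Station 1:12, Station 2:1, Station 3:13, Station 4:8, Station 5:16 → nearest is Station 2
(18, 0) — d to each: Station 1:16, Station 2:15, Station 3:17, Station 4:8, Station 5:17 → nearest is Station 4
(8, 4) — d to each: Station 1:6, Station 2:11, Station 3:7, Station 4:8, Station 5:7 → nearest is Station 1
(18, 13) — d to each: Station 1:16, Station 2:3, Station 3:17, Station 4:5, Station 5:17 → nearest is Station 2
(12, 12) — d to each: Station 1:10, Station 2:3, Station 3:11, Station 4:4, Station 5:12 → nearest is Station 2
(14, 15) — d to each: Station 1:12, Station 2:1, Station 3:13, Station 4:7, Station 5:15 → nearest is Station 2
1 of the 6 points has Station 1 as nearest.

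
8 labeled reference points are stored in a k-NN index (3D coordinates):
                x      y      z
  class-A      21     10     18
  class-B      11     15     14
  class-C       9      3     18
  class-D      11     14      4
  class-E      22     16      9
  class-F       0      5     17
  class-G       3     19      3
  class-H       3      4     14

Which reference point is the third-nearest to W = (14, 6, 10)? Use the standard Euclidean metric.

Squared Euclidean distances:
d²(W, class-A) = 49 + 16 + 64 = 129
d²(W, class-B) = 9 + 81 + 16 = 106
d²(W, class-C) = 25 + 9 + 64 = 98
d²(W, class-D) = 9 + 64 + 36 = 109
d²(W, class-E) = 64 + 100 + 1 = 165
d²(W, class-F) = 196 + 1 + 49 = 246
d²(W, class-G) = 121 + 169 + 49 = 339
d²(W, class-H) = 121 + 4 + 16 = 141
Sorted ascending: class-C, class-B, class-D, class-A, … — the third-nearest is class-D.

class-D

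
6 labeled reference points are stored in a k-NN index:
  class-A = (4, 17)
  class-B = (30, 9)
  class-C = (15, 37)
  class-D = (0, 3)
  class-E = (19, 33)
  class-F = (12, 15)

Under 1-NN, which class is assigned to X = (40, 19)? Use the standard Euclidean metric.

Compare squared distances (the ordering matches that of the actual distances):
d²(X, class-A) = 1296 + 4 = 1300
d²(X, class-B) = 100 + 100 = 200
d²(X, class-C) = 625 + 324 = 949
d²(X, class-D) = 1600 + 256 = 1856
d²(X, class-E) = 441 + 196 = 637
d²(X, class-F) = 784 + 16 = 800
class-B is nearest.

class-B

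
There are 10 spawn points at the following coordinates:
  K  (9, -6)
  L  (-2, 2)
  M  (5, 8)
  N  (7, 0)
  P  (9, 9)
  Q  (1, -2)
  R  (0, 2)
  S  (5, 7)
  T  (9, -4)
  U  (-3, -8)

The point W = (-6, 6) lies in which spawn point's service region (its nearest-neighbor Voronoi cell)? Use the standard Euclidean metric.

L

Compare squared distances (the ordering matches that of the actual distances):
|WK|² = (-6−9)² + (6−(-6))² = 225 + 144 = 369
|WL|² = (-6−(-2))² + (6−2)² = 16 + 16 = 32
|WM|² = (-6−5)² + (6−8)² = 121 + 4 = 125
|WN|² = (-6−7)² + (6−0)² = 169 + 36 = 205
|WP|² = (-6−9)² + (6−9)² = 225 + 9 = 234
|WQ|² = (-6−1)² + (6−(-2))² = 49 + 64 = 113
|WR|² = (-6−0)² + (6−2)² = 36 + 16 = 52
|WS|² = (-6−5)² + (6−7)² = 121 + 1 = 122
|WT|² = (-6−9)² + (6−(-4))² = 225 + 100 = 325
|WU|² = (-6−(-3))² + (6−(-8))² = 9 + 196 = 205
The smallest is to L, so W lies in the Voronoi region of L.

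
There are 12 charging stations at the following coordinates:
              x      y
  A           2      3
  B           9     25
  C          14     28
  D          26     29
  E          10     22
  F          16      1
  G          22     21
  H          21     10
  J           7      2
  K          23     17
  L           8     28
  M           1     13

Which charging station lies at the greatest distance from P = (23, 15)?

A

Compare squared distances (the ordering matches that of the actual distances):
|PA|² = 441 + 144 = 585
|PB|² = 196 + 100 = 296
|PC|² = 81 + 169 = 250
|PD|² = 9 + 196 = 205
|PE|² = 169 + 49 = 218
|PF|² = 49 + 196 = 245
|PG|² = 1 + 36 = 37
|PH|² = 4 + 25 = 29
|PJ|² = 256 + 169 = 425
|PK|² = 0 + 4 = 4
|PL|² = 225 + 169 = 394
|PM|² = 484 + 4 = 488
The largest is to A.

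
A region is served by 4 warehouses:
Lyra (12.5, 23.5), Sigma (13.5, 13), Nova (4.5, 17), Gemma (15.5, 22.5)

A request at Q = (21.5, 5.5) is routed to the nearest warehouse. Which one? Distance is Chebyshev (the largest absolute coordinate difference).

Sigma

d(Q, Lyra) = max(9, 18) = 18
d(Q, Sigma) = max(8, 7.5) = 8
d(Q, Nova) = max(17, 11.5) = 17
d(Q, Gemma) = max(6, 17) = 17
Sigma is nearest.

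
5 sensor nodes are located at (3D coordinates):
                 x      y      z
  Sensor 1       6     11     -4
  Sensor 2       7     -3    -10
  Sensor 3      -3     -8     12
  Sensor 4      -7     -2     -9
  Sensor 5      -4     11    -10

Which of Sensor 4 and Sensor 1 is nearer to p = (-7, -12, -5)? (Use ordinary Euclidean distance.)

Sensor 4

Compare squared distances:
d²(p, Sensor 4) = (-7−(-7))² + (-12−(-2))² + (-5−(-9))² = 0 + 100 + 16 = 116
d²(p, Sensor 1) = (-7−6)² + (-12−11)² + (-5−(-4))² = 169 + 529 + 1 = 699
116 < 699, so Sensor 4 is closer.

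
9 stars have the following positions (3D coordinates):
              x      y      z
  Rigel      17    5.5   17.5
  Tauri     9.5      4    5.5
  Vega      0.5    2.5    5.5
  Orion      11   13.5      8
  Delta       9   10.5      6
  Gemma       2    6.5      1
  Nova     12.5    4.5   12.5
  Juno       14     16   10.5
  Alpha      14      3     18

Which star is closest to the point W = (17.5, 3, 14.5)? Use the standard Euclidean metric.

Rigel

Since √ is increasing, it suffices to compare squared distances:
d²(W, Rigel) = 0.25 + 6.25 + 9 = 15.5
d²(W, Tauri) = 64 + 1 + 81 = 146
d²(W, Vega) = 289 + 0.25 + 81 = 370.25
d²(W, Orion) = 42.25 + 110.25 + 42.25 = 194.75
d²(W, Delta) = 72.25 + 56.25 + 72.25 = 200.75
d²(W, Gemma) = 240.25 + 12.25 + 182.25 = 434.75
d²(W, Nova) = 25 + 2.25 + 4 = 31.25
d²(W, Juno) = 12.25 + 169 + 16 = 197.25
d²(W, Alpha) = 12.25 + 0 + 12.25 = 24.5
The smallest is to Rigel, so W lies in the Voronoi region of Rigel.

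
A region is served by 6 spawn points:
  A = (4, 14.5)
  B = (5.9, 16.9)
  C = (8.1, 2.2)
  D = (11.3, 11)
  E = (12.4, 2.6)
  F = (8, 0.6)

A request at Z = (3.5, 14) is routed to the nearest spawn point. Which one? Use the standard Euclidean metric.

Compare squared distances (the ordering matches that of the actual distances):
|ZA|² = (3.5−4)² + (14−14.5)² = 0.25 + 0.25 = 0.5
|ZB|² = (3.5−5.9)² + (14−16.9)² = 5.76 + 8.41 = 14.17
|ZC|² = (3.5−8.1)² + (14−2.2)² = 21.16 + 139.24 = 160.4
|ZD|² = (3.5−11.3)² + (14−11)² = 60.84 + 9 = 69.84
|ZE|² = (3.5−12.4)² + (14−2.6)² = 79.21 + 129.96 = 209.17
|ZF|² = (3.5−8)² + (14−0.6)² = 20.25 + 179.56 = 199.81
The smallest is to A, so Z lies in the Voronoi region of A.

A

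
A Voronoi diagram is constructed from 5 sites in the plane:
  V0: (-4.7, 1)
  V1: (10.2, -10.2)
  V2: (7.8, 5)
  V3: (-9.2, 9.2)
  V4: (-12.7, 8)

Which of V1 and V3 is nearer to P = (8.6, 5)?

V1

Compare squared distances:
|PV1|² = (8.6−10.2)² + (5−(-10.2))² = 2.56 + 231.04 = 233.6
|PV3|² = (8.6−(-9.2))² + (5−9.2)² = 316.84 + 17.64 = 334.48
233.6 < 334.48, so V1 is closer.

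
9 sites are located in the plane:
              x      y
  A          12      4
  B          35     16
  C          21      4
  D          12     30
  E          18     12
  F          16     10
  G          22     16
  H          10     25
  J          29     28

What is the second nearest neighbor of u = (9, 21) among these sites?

D

Since √ is increasing, it suffices to compare squared distances:
|uA|² = 9 + 289 = 298
|uB|² = 676 + 25 = 701
|uC|² = 144 + 289 = 433
|uD|² = 9 + 81 = 90
|uE|² = 81 + 81 = 162
|uF|² = 49 + 121 = 170
|uG|² = 169 + 25 = 194
|uH|² = 1 + 16 = 17
|uJ|² = 400 + 49 = 449
Sorted ascending: H, D, E, … — the second-nearest is D.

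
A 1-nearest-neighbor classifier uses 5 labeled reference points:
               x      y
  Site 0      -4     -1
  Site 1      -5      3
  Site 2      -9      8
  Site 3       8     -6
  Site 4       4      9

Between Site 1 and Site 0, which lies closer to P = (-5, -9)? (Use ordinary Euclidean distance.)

Compare squared distances:
d²(P, Site 1) = (-5−(-5))² + (-9−3)² = 0 + 144 = 144
d²(P, Site 0) = (-5−(-4))² + (-9−(-1))² = 1 + 64 = 65
144 > 65, so Site 0 is closer.

Site 0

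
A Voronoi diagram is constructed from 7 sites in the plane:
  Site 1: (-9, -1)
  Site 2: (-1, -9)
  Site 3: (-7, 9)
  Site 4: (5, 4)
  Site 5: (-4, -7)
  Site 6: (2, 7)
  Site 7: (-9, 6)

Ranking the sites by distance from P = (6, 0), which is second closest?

Since √ is increasing, it suffices to compare squared distances:
d²(P, Site 1) = (6−(-9))² + (0−(-1))² = 225 + 1 = 226
d²(P, Site 2) = (6−(-1))² + (0−(-9))² = 49 + 81 = 130
d²(P, Site 3) = (6−(-7))² + (0−9)² = 169 + 81 = 250
d²(P, Site 4) = (6−5)² + (0−4)² = 1 + 16 = 17
d²(P, Site 5) = (6−(-4))² + (0−(-7))² = 100 + 49 = 149
d²(P, Site 6) = (6−2)² + (0−7)² = 16 + 49 = 65
d²(P, Site 7) = (6−(-9))² + (0−6)² = 225 + 36 = 261
Sorted ascending: Site 4, Site 6, Site 2, … — the second-nearest is Site 6.

Site 6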